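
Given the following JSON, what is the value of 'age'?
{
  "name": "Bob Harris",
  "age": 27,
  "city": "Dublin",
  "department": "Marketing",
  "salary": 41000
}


Looking up field 'age'
Value: 27

27


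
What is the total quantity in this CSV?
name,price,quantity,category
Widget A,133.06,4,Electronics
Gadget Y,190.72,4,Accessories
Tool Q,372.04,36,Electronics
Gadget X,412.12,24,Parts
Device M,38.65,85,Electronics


Computing total quantity:
Values: [4, 4, 36, 24, 85]
Sum = 153

153


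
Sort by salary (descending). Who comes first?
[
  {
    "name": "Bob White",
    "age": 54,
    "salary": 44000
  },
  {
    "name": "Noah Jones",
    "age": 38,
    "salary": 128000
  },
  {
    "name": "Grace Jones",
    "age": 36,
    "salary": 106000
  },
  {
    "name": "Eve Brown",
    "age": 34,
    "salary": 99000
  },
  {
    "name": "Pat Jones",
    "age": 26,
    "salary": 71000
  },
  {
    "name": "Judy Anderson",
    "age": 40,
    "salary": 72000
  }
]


Sort by: salary (descending)

Sorted order:
  1. Noah Jones (salary = 128000)
  2. Grace Jones (salary = 106000)
  3. Eve Brown (salary = 99000)
  4. Judy Anderson (salary = 72000)
  5. Pat Jones (salary = 71000)
  6. Bob White (salary = 44000)

First: Noah Jones

Noah Jones


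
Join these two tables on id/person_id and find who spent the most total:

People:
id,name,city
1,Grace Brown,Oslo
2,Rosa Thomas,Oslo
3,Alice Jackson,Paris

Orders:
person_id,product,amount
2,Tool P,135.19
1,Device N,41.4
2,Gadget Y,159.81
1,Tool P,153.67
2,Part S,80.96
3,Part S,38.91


Join on: people.id = orders.person_id

Joined rows:
  Rosa Thomas (Oslo) bought Tool P for $135.19
  Grace Brown (Oslo) bought Device N for $41.4
  Rosa Thomas (Oslo) bought Gadget Y for $159.81
  Grace Brown (Oslo) bought Tool P for $153.67
  Rosa Thomas (Oslo) bought Part S for $80.96
  Alice Jackson (Paris) bought Part S for $38.91

Total per person:
  Rosa Thomas: $375.96
  Grace Brown: $195.07
  Alice Jackson: $38.91

Top spender: Rosa Thomas ($375.96)

Rosa Thomas ($375.96)


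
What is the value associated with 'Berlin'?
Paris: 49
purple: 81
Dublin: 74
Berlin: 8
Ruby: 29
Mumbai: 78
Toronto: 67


Looking up key 'Berlin'
Value: 8

8


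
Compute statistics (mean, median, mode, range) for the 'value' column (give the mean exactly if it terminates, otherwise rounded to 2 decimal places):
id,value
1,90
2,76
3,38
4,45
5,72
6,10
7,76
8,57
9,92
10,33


Data: [90, 76, 38, 45, 72, 10, 76, 57, 92, 33]
Count: 10
Sum: 589
Mean: 589/10 = 58.9
Sorted: [10, 33, 38, 45, 57, 72, 76, 76, 90, 92]
Median: 64.5
Mode: 76 (2 times)
Range: 92 - 10 = 82
Min: 10, Max: 92

mean=58.9, median=64.5, mode=76, range=82


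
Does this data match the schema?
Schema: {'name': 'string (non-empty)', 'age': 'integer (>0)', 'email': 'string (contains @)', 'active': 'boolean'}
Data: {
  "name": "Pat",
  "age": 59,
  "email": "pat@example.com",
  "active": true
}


Validating each field against schema:
  name: OK (non-empty string)
  age: OK (positive integer)
  email: OK (string with @)
  active: OK (boolean)

Result: VALID

VALID


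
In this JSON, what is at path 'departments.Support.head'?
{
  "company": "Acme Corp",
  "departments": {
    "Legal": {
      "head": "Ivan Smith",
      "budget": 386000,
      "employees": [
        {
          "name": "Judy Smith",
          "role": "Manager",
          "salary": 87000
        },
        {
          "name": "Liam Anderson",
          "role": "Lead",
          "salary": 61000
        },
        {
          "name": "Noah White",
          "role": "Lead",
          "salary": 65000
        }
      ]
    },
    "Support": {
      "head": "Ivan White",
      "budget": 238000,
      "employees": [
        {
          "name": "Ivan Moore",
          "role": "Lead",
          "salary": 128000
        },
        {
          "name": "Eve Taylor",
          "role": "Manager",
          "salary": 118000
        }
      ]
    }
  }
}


Path: departments.Support.head

Navigate:
  -> departments
  -> Support
  -> head = 'Ivan White'

Ivan White


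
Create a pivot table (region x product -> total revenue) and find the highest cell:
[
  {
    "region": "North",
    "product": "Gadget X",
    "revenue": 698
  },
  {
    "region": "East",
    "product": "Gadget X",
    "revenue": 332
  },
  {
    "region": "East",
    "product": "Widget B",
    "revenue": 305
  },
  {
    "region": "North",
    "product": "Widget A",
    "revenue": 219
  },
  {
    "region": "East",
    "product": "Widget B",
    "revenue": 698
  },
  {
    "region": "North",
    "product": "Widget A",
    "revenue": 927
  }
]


Pivot: region (rows) x product (columns) -> total revenue

     Gadget X      Widget A      Widget B    
East           332             0          1003  
North          698          1146             0  

Highest: North / Widget A = $1146

North / Widget A = $1146


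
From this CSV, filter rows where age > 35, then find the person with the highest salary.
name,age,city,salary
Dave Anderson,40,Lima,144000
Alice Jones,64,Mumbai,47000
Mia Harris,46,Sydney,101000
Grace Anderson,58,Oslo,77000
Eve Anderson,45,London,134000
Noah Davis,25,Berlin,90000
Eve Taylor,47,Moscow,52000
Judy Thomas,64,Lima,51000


Filter: age > 35
Sort by: salary (descending)

Filtered records (7):
  Dave Anderson, age 40, salary $144000
  Eve Anderson, age 45, salary $134000
  Mia Harris, age 46, salary $101000
  Grace Anderson, age 58, salary $77000
  Eve Taylor, age 47, salary $52000
  Judy Thomas, age 64, salary $51000
  Alice Jones, age 64, salary $47000

Highest salary: Dave Anderson ($144000)

Dave Anderson


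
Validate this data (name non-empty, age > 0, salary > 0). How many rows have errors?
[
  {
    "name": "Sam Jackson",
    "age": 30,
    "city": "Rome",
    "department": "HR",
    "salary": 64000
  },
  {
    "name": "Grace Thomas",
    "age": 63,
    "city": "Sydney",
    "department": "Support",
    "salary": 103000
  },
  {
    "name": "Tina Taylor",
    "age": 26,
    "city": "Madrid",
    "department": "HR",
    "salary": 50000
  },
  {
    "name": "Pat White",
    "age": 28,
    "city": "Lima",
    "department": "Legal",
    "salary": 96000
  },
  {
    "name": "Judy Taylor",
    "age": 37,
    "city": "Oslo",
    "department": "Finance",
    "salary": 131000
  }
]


Validating 5 records:
Rules: name non-empty, age > 0, salary > 0

  Row 1 (Sam Jackson): OK
  Row 2 (Grace Thomas): OK
  Row 3 (Tina Taylor): OK
  Row 4 (Pat White): OK
  Row 5 (Judy Taylor): OK

Total errors: 0

0 errors


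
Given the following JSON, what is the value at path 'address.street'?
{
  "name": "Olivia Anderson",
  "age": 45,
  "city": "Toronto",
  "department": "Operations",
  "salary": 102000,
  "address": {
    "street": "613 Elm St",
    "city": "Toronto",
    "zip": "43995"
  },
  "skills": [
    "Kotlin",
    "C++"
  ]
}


Query: address.street
Path: address -> street
Value: 613 Elm St

613 Elm St


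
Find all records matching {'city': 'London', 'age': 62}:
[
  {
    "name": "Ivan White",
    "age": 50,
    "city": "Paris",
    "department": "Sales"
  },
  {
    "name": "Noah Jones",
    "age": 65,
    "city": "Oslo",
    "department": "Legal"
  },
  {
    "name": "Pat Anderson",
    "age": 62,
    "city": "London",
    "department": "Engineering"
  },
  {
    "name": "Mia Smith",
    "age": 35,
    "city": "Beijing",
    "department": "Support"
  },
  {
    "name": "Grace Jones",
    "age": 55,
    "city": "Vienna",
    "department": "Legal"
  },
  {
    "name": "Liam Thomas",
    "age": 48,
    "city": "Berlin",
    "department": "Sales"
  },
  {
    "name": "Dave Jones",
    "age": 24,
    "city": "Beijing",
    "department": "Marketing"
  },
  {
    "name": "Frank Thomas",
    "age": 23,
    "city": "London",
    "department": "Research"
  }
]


Search criteria: {'city': 'London', 'age': 62}

Checking 8 records:
  Ivan White: {city: Paris, age: 50}
  Noah Jones: {city: Oslo, age: 65}
  Pat Anderson: {city: London, age: 62} <-- MATCH
  Mia Smith: {city: Beijing, age: 35}
  Grace Jones: {city: Vienna, age: 55}
  Liam Thomas: {city: Berlin, age: 48}
  Dave Jones: {city: Beijing, age: 24}
  Frank Thomas: {city: London, age: 23}

Matches: ["Pat Anderson"]

["Pat Anderson"]


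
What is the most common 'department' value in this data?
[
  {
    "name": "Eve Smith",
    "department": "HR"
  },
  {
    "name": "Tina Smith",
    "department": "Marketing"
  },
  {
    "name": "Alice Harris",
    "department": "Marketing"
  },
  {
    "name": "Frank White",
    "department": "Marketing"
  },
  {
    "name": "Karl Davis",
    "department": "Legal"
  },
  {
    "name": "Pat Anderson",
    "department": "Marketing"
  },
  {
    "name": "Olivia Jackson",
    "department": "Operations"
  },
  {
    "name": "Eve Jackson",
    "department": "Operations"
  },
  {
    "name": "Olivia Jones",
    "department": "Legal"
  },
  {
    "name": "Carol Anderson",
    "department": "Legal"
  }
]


Counting 'department' values across 10 records:

  Marketing: 4 ####
  Legal: 3 ###
  Operations: 2 ##
  HR: 1 #

Most common: Marketing (4 times)

Marketing (4 times)


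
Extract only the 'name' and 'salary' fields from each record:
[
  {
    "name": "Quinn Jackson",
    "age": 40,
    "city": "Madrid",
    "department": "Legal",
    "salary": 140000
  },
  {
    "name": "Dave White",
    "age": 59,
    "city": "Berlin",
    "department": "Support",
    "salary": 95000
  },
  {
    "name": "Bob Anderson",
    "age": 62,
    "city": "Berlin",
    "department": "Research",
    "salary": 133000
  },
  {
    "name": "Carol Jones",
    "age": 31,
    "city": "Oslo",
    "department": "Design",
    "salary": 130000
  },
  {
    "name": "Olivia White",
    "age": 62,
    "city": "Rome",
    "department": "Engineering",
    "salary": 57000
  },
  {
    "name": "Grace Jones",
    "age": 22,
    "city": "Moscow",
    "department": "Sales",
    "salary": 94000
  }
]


Original: 6 records with fields: name, age, city, department, salary
Keep: ['name', 'salary']
Drop: ['age', 'city', 'department']
Result: 6 records, 2 fields each

[
  {
    "name": "Quinn Jackson",
    "salary": 140000
  },
  {
    "name": "Dave White",
    "salary": 95000
  },
  {
    "name": "Bob Anderson",
    "salary": 133000
  },
  {
    "name": "Carol Jones",
    "salary": 130000
  },
  {
    "name": "Olivia White",
    "salary": 57000
  },
  {
    "name": "Grace Jones",
    "salary": 94000
  }
]


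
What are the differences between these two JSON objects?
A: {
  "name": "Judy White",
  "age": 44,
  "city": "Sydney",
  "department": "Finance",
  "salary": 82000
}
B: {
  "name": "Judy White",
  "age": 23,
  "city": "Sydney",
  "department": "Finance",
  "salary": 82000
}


Comparing each field (in key order):
  name: same
  age: DIFFERENT
  city: same
  department: same
  salary: same
Differences:
  age: 44 -> 23

1 field(s) changed

1 change: age


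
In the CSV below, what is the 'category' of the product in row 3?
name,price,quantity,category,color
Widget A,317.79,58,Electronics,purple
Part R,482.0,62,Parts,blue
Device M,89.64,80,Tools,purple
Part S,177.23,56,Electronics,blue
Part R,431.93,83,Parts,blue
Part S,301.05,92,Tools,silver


Query: Row 3 ('Device M'), column 'category'
Value: Tools

Tools


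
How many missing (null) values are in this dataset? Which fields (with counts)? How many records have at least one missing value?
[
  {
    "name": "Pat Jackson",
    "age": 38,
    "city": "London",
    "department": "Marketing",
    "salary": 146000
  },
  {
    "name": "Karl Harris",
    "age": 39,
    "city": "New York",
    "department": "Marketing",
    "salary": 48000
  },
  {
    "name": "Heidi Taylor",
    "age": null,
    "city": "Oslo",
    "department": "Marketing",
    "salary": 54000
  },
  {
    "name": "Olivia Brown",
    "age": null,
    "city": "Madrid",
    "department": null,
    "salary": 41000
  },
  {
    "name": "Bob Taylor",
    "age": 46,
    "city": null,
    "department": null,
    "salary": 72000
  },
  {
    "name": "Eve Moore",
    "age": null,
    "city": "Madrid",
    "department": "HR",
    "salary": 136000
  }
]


Checking for missing (null) values in 6 records:

  Pat Jackson: complete
  Karl Harris: complete
  Heidi Taylor: age
  Olivia Brown: age, department
  Bob Taylor: city, department
  Eve Moore: age

Per field:
  name: 0 missing
  age: 3 missing
  city: 1 missing
  department: 2 missing
  salary: 0 missing

Total missing values: 6
Records with any missing: 4

6 missing values (age: 3, city: 1, department: 2); 4 incomplete records


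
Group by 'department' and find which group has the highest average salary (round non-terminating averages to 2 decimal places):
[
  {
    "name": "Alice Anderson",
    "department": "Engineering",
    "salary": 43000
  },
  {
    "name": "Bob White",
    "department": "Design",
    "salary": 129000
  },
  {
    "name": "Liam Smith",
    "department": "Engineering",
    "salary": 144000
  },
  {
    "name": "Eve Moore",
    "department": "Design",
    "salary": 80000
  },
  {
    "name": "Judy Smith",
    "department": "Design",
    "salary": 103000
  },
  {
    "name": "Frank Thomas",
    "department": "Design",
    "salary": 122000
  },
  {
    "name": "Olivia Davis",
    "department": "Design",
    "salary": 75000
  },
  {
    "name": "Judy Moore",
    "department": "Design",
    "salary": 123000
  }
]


Group by: department

Groups:
  Design: 6 people, avg salary = 632000/6 ≈ $105333.33
  Engineering: 2 people, avg salary = 187000/2 = $93500

Highest average salary: Design (≈$105333.33)

Design (≈$105333.33)


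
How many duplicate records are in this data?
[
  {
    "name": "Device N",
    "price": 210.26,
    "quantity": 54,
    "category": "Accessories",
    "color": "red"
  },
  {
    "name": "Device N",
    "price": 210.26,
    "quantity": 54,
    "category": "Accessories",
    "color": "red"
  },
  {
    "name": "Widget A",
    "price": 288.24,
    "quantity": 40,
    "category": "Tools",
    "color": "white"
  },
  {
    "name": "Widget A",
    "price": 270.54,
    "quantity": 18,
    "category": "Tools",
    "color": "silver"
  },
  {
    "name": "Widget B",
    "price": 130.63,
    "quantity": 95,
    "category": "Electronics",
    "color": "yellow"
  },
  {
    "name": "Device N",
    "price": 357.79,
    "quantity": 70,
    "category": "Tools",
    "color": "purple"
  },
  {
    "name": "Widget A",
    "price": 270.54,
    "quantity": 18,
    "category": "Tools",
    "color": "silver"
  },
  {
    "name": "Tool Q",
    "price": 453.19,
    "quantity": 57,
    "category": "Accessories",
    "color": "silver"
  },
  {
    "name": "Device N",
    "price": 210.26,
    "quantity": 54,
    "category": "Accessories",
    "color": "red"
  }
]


Checking 9 records for duplicates:

  Row 1: Device N ($210.26, qty 54)
  Row 2: Device N ($210.26, qty 54) <-- DUPLICATE
  Row 3: Widget A ($288.24, qty 40)
  Row 4: Widget A ($270.54, qty 18)
  Row 5: Widget B ($130.63, qty 95)
  Row 6: Device N ($357.79, qty 70)
  Row 7: Widget A ($270.54, qty 18) <-- DUPLICATE
  Row 8: Tool Q ($453.19, qty 57)
  Row 9: Device N ($210.26, qty 54) <-- DUPLICATE

Duplicates found: 3
Unique records: 6

3 duplicates, 6 unique


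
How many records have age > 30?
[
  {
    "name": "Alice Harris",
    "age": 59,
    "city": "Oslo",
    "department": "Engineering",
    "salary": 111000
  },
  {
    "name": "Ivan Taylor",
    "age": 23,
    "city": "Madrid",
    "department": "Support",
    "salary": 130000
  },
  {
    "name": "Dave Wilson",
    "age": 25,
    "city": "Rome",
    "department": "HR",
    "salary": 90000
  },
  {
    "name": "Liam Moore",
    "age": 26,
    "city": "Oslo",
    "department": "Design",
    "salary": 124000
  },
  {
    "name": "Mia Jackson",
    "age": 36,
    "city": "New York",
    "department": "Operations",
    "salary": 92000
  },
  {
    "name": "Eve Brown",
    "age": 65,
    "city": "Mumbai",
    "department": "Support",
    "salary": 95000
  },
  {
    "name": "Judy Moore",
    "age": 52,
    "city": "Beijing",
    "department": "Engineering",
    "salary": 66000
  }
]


Data: 7 records
Condition: age > 30

Checking each record:
  Alice Harris: 59 MATCH
  Ivan Taylor: 23
  Dave Wilson: 25
  Liam Moore: 26
  Mia Jackson: 36 MATCH
  Eve Brown: 65 MATCH
  Judy Moore: 52 MATCH

Count: 4

4


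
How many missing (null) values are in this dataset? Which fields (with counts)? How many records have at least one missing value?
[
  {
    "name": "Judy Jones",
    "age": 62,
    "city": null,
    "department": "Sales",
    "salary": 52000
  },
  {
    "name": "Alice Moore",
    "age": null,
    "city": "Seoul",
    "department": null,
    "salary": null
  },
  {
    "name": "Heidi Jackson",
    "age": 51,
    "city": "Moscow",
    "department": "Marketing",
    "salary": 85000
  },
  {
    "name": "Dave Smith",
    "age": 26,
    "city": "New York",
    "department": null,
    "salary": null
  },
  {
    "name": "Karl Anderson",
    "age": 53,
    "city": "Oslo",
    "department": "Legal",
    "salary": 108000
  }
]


Checking for missing (null) values in 5 records:

  Judy Jones: city
  Alice Moore: age, department, salary
  Heidi Jackson: complete
  Dave Smith: department, salary
  Karl Anderson: complete

Per field:
  name: 0 missing
  age: 1 missing
  city: 1 missing
  department: 2 missing
  salary: 2 missing

Total missing values: 6
Records with any missing: 3

6 missing values (age: 1, city: 1, department: 2, salary: 2); 3 incomplete records


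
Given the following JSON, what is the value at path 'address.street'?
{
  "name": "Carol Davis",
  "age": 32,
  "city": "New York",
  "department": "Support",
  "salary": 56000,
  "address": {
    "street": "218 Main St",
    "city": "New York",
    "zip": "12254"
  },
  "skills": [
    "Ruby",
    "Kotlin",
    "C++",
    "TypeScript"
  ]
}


Query: address.street
Path: address -> street
Value: 218 Main St

218 Main St


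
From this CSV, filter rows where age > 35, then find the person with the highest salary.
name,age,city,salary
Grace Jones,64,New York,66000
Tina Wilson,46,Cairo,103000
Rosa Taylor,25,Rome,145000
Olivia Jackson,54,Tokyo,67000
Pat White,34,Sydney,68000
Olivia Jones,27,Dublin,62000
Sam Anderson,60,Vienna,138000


Filter: age > 35
Sort by: salary (descending)

Filtered records (4):
  Sam Anderson, age 60, salary $138000
  Tina Wilson, age 46, salary $103000
  Olivia Jackson, age 54, salary $67000
  Grace Jones, age 64, salary $66000

Highest salary: Sam Anderson ($138000)

Sam Anderson


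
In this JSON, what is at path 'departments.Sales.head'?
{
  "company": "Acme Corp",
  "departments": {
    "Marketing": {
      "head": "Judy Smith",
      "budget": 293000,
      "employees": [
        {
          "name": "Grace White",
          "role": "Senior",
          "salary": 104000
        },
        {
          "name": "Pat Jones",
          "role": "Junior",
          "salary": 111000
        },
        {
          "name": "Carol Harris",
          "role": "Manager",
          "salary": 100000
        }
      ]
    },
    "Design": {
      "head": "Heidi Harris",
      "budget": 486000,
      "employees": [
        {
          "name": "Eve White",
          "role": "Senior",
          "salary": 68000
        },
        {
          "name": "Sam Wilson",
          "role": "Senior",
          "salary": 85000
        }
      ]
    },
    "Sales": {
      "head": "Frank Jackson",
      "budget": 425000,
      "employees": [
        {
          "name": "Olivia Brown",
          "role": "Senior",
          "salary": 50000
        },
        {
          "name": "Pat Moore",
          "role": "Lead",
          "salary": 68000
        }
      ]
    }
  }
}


Path: departments.Sales.head

Navigate:
  -> departments
  -> Sales
  -> head = 'Frank Jackson'

Frank Jackson


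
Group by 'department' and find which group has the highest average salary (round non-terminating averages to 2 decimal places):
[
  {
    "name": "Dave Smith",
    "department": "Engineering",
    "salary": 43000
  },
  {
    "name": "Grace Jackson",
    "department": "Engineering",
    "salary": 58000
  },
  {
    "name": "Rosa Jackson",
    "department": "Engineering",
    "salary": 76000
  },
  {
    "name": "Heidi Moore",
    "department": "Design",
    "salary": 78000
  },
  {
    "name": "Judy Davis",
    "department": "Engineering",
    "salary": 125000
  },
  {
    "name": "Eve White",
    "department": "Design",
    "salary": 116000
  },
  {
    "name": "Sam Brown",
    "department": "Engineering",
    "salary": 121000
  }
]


Group by: department

Groups:
  Design: 2 people, avg salary = 194000/2 = $97000
  Engineering: 5 people, avg salary = 423000/5 = $84600

Highest average salary: Design ($97000)

Design ($97000)


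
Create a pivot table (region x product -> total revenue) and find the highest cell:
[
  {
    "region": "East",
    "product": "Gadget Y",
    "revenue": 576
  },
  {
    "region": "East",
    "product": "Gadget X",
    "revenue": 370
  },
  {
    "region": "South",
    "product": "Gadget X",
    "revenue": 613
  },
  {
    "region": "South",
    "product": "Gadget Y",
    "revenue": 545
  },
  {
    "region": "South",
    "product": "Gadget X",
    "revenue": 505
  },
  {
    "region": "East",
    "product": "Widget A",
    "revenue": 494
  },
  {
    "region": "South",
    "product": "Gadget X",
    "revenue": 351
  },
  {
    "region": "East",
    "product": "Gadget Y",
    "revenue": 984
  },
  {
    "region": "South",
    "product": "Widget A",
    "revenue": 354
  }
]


Pivot: region (rows) x product (columns) -> total revenue

     Gadget X      Gadget Y      Widget A    
East           370          1560           494  
South         1469           545           354  

Highest: East / Gadget Y = $1560

East / Gadget Y = $1560


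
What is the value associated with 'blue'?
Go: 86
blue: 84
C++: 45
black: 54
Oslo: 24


Looking up key 'blue'
Value: 84

84


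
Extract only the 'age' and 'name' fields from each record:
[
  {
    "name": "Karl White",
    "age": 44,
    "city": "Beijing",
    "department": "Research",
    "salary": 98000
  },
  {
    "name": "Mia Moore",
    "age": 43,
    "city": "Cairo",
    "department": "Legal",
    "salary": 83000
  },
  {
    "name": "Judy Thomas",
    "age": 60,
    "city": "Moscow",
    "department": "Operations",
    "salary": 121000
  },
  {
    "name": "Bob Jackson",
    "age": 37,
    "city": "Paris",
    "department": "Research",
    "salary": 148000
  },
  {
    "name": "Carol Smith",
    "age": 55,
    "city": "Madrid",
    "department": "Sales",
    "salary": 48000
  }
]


Original: 5 records with fields: name, age, city, department, salary
Keep: ['age', 'name']
Drop: ['city', 'department', 'salary']
Result: 5 records, 2 fields each

[
  {
    "age": 44,
    "name": "Karl White"
  },
  {
    "age": 43,
    "name": "Mia Moore"
  },
  {
    "age": 60,
    "name": "Judy Thomas"
  },
  {
    "age": 37,
    "name": "Bob Jackson"
  },
  {
    "age": 55,
    "name": "Carol Smith"
  }
]


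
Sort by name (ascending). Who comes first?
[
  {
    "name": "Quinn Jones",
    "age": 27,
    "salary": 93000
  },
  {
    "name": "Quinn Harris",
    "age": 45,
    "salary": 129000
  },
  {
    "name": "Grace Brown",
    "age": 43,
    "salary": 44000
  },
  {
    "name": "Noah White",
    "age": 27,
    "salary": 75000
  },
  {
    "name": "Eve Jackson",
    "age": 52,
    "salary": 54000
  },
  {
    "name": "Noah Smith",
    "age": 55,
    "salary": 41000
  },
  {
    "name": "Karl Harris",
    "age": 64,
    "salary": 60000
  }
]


Sort by: name (ascending)

Sorted order:
  1. Eve Jackson (name = Eve Jackson)
  2. Grace Brown (name = Grace Brown)
  3. Karl Harris (name = Karl Harris)
  4. Noah Smith (name = Noah Smith)
  5. Noah White (name = Noah White)
  6. Quinn Harris (name = Quinn Harris)
  7. Quinn Jones (name = Quinn Jones)

First: Eve Jackson

Eve Jackson


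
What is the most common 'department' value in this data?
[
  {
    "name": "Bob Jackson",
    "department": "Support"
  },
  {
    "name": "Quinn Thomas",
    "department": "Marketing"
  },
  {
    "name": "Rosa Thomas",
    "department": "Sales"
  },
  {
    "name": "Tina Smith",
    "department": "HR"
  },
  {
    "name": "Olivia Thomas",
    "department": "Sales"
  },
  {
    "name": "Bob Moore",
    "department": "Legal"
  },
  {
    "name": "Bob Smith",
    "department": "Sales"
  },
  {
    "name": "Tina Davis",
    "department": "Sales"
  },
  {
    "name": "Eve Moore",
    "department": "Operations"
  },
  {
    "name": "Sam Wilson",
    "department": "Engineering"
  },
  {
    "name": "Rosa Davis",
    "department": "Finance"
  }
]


Counting 'department' values across 11 records:

  Sales: 4 ####
  Support: 1 #
  Marketing: 1 #
  HR: 1 #
  Legal: 1 #
  Operations: 1 #
  Engineering: 1 #
  Finance: 1 #

Most common: Sales (4 times)

Sales (4 times)


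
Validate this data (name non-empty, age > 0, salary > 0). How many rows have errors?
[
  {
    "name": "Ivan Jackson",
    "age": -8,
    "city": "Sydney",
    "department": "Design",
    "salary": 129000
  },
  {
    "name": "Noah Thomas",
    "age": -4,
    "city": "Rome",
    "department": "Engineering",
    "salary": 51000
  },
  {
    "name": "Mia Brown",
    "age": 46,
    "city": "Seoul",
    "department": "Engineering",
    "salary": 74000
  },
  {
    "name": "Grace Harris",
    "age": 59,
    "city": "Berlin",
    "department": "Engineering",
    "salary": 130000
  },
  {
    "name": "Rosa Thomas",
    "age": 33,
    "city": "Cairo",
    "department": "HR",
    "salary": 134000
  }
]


Validating 5 records:
Rules: name non-empty, age > 0, salary > 0

  Row 1 (Ivan Jackson): negative age: -8
  Row 2 (Noah Thomas): negative age: -4
  Row 3 (Mia Brown): OK
  Row 4 (Grace Harris): OK
  Row 5 (Rosa Thomas): OK

Total errors: 2

2 errors


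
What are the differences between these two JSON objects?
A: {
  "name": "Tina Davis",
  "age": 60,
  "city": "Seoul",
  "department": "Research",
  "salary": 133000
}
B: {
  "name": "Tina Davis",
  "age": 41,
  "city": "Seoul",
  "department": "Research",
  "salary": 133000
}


Comparing each field (in key order):
  name: same
  age: DIFFERENT
  city: same
  department: same
  salary: same
Differences:
  age: 60 -> 41

1 field(s) changed

1 change: age


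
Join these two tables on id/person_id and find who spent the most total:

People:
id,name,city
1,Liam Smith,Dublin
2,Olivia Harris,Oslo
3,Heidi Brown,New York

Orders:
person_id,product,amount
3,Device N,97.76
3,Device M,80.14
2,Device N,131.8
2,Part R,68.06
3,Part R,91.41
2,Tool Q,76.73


Join on: people.id = orders.person_id

Joined rows:
  Heidi Brown (New York) bought Device N for $97.76
  Heidi Brown (New York) bought Device M for $80.14
  Olivia Harris (Oslo) bought Device N for $131.8
  Olivia Harris (Oslo) bought Part R for $68.06
  Heidi Brown (New York) bought Part R for $91.41
  Olivia Harris (Oslo) bought Tool Q for $76.73

Total per person:
  Olivia Harris: $276.59
  Heidi Brown: $269.31

Top spender: Olivia Harris ($276.59)

Olivia Harris ($276.59)


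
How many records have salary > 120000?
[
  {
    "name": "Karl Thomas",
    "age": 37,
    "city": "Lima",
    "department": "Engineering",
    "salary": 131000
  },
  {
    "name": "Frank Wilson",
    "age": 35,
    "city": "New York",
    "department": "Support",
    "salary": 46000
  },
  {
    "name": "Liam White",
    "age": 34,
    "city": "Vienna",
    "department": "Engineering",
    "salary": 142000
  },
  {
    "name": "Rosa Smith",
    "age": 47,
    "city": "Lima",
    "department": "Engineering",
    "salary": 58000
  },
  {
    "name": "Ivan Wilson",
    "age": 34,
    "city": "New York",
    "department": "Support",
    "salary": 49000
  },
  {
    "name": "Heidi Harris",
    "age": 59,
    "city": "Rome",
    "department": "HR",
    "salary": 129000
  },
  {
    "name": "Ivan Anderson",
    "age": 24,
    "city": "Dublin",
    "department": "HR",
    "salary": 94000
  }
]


Data: 7 records
Condition: salary > 120000

Checking each record:
  Karl Thomas: 131000 MATCH
  Frank Wilson: 46000
  Liam White: 142000 MATCH
  Rosa Smith: 58000
  Ivan Wilson: 49000
  Heidi Harris: 129000 MATCH
  Ivan Anderson: 94000

Count: 3

3


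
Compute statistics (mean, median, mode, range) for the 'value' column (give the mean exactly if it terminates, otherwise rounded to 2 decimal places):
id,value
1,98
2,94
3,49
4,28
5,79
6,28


Data: [98, 94, 49, 28, 79, 28]
Count: 6
Sum: 376
Mean: 376/6 ≈ 62.67 (rounded to 2 decimal places)
Sorted: [28, 28, 49, 79, 94, 98]
Median: 64.0
Mode: 28 (2 times)
Range: 98 - 28 = 70
Min: 28, Max: 98

mean≈62.67, median=64.0, mode=28, range=70


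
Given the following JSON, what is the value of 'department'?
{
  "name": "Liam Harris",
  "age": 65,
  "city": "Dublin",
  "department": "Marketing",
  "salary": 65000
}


Looking up field 'department'
Value: Marketing

Marketing


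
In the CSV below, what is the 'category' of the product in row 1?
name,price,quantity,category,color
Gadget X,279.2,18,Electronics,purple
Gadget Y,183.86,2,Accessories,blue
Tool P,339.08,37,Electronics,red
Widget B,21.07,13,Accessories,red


Query: Row 1 ('Gadget X'), column 'category'
Value: Electronics

Electronics


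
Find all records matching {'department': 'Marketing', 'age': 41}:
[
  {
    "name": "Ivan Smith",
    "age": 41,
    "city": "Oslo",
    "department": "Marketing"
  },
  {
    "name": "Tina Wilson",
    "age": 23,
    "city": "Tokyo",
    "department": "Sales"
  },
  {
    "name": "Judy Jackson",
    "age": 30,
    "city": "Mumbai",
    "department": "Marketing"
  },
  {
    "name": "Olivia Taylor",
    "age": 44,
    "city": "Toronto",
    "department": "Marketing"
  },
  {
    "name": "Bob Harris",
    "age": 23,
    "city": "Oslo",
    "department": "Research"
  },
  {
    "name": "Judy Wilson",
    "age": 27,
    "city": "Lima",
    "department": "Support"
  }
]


Search criteria: {'department': 'Marketing', 'age': 41}

Checking 6 records:
  Ivan Smith: {department: Marketing, age: 41} <-- MATCH
  Tina Wilson: {department: Sales, age: 23}
  Judy Jackson: {department: Marketing, age: 30}
  Olivia Taylor: {department: Marketing, age: 44}
  Bob Harris: {department: Research, age: 23}
  Judy Wilson: {department: Support, age: 27}

Matches: ["Ivan Smith"]

["Ivan Smith"]


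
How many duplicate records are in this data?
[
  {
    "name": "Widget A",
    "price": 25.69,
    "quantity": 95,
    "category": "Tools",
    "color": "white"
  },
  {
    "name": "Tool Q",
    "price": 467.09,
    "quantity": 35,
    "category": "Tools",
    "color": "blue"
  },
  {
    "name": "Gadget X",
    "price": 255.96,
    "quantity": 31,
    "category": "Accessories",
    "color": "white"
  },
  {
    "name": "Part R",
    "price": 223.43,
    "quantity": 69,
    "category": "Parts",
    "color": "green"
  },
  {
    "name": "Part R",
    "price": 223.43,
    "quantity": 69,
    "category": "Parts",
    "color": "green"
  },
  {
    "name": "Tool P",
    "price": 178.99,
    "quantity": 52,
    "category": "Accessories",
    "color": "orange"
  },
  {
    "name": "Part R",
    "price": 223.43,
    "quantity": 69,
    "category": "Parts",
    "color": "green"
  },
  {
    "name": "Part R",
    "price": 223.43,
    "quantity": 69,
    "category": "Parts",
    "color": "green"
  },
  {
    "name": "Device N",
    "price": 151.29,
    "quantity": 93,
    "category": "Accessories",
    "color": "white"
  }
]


Checking 9 records for duplicates:

  Row 1: Widget A ($25.69, qty 95)
  Row 2: Tool Q ($467.09, qty 35)
  Row 3: Gadget X ($255.96, qty 31)
  Row 4: Part R ($223.43, qty 69)
  Row 5: Part R ($223.43, qty 69) <-- DUPLICATE
  Row 6: Tool P ($178.99, qty 52)
  Row 7: Part R ($223.43, qty 69) <-- DUPLICATE
  Row 8: Part R ($223.43, qty 69) <-- DUPLICATE
  Row 9: Device N ($151.29, qty 93)

Duplicates found: 3
Unique records: 6

3 duplicates, 6 unique


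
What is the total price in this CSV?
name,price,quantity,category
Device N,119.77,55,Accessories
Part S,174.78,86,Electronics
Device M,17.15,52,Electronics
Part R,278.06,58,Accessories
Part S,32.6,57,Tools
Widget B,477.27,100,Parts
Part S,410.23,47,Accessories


Computing total price:
Values: [119.77, 174.78, 17.15, 278.06, 32.6, 477.27, 410.23]
Sum = 1509.86

1509.86


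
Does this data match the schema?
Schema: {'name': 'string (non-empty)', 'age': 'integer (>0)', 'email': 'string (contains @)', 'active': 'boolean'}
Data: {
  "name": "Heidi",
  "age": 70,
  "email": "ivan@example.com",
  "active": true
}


Validating each field against schema:
  name: OK (non-empty string)
  age: OK (positive integer)
  email: OK (string with @)
  active: OK (boolean)

Result: VALID

VALID


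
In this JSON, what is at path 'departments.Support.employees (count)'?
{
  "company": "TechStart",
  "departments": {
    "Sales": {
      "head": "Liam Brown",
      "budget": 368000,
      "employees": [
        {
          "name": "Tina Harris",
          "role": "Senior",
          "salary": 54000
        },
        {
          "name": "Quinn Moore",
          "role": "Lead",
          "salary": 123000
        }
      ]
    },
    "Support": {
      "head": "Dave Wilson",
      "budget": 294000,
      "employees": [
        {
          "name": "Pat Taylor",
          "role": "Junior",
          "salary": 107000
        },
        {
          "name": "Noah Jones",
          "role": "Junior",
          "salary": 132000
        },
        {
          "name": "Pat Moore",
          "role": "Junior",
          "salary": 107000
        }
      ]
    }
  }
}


Path: departments.Support.employees (count)

Navigate:
  -> departments
  -> Support
  -> employees (array, length 3)

3


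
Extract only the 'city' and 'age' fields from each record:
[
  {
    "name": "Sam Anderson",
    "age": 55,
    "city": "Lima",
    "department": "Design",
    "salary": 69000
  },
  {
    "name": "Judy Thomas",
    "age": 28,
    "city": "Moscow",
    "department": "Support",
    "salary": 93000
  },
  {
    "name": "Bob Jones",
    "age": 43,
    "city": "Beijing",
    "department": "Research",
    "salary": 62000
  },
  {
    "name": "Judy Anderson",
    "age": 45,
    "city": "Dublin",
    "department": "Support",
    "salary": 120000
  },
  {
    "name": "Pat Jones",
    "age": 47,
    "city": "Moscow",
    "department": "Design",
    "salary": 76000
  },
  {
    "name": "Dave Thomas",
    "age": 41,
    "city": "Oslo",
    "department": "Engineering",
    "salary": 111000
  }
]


Original: 6 records with fields: name, age, city, department, salary
Keep: ['city', 'age']
Drop: ['name', 'department', 'salary']
Result: 6 records, 2 fields each

[
  {
    "city": "Lima",
    "age": 55
  },
  {
    "city": "Moscow",
    "age": 28
  },
  {
    "city": "Beijing",
    "age": 43
  },
  {
    "city": "Dublin",
    "age": 45
  },
  {
    "city": "Moscow",
    "age": 47
  },
  {
    "city": "Oslo",
    "age": 41
  }
]


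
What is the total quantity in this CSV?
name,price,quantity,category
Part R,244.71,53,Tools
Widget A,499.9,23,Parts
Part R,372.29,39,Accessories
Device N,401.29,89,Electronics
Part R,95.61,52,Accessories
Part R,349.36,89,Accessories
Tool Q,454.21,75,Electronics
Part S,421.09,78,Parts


Computing total quantity:
Values: [53, 23, 39, 89, 52, 89, 75, 78]
Sum = 498

498


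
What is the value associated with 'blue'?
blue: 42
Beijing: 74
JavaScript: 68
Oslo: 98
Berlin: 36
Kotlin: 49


Looking up key 'blue'
Value: 42

42


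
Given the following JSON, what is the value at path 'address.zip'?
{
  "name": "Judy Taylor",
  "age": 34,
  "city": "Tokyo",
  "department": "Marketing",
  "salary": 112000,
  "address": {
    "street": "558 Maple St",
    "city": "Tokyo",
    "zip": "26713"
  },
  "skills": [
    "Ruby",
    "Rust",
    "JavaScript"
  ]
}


Query: address.zip
Path: address -> zip
Value: 26713

26713


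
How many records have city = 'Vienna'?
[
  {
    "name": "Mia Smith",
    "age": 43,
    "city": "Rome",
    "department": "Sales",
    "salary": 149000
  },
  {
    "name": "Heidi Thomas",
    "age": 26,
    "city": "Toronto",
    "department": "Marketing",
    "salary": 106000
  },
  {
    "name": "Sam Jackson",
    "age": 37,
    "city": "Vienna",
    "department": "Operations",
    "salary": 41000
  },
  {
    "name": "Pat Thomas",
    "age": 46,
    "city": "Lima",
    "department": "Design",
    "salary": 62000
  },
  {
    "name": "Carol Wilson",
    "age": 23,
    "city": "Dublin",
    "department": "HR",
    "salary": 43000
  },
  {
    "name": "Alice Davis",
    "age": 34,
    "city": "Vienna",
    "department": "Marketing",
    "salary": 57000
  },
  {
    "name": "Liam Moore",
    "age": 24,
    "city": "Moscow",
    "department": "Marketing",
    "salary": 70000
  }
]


Data: 7 records
Condition: city = 'Vienna'

Checking each record:
  Mia Smith: Rome
  Heidi Thomas: Toronto
  Sam Jackson: Vienna MATCH
  Pat Thomas: Lima
  Carol Wilson: Dublin
  Alice Davis: Vienna MATCH
  Liam Moore: Moscow

Count: 2

2


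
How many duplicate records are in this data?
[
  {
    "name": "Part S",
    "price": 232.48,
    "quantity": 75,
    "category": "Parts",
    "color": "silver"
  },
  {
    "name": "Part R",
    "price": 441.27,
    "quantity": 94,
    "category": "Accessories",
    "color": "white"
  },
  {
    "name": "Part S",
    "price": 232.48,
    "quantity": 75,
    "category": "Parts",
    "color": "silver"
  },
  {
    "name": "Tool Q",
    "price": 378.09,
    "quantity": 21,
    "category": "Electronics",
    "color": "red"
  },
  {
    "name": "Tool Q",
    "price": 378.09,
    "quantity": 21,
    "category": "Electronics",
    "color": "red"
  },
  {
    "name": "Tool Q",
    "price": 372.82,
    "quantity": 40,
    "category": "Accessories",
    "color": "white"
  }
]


Checking 6 records for duplicates:

  Row 1: Part S ($232.48, qty 75)
  Row 2: Part R ($441.27, qty 94)
  Row 3: Part S ($232.48, qty 75) <-- DUPLICATE
  Row 4: Tool Q ($378.09, qty 21)
  Row 5: Tool Q ($378.09, qty 21) <-- DUPLICATE
  Row 6: Tool Q ($372.82, qty 40)

Duplicates found: 2
Unique records: 4

2 duplicates, 4 unique


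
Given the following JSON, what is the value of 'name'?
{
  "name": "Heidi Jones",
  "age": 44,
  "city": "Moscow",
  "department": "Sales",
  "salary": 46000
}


Looking up field 'name'
Value: Heidi Jones

Heidi Jones


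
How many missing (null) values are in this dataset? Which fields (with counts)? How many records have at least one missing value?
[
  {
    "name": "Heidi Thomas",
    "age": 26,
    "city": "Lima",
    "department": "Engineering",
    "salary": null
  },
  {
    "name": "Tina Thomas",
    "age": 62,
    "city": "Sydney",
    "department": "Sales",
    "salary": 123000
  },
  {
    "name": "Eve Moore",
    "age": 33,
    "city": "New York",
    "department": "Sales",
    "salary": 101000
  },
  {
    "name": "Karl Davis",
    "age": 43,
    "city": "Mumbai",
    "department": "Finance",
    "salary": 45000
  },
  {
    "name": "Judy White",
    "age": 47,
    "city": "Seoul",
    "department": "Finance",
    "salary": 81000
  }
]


Checking for missing (null) values in 5 records:

  Heidi Thomas: salary
  Tina Thomas: complete
  Eve Moore: complete
  Karl Davis: complete
  Judy White: complete

Per field:
  name: 0 missing
  age: 0 missing
  city: 0 missing
  department: 0 missing
  salary: 1 missing

Total missing values: 1
Records with any missing: 1

1 missing values (salary: 1); 1 incomplete records


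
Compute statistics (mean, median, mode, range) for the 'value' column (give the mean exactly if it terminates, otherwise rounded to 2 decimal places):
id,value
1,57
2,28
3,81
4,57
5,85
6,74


Data: [57, 28, 81, 57, 85, 74]
Count: 6
Sum: 382
Mean: 382/6 ≈ 63.67 (rounded to 2 decimal places)
Sorted: [28, 57, 57, 74, 81, 85]
Median: 65.5
Mode: 57 (2 times)
Range: 85 - 28 = 57
Min: 28, Max: 85

mean≈63.67, median=65.5, mode=57, range=57


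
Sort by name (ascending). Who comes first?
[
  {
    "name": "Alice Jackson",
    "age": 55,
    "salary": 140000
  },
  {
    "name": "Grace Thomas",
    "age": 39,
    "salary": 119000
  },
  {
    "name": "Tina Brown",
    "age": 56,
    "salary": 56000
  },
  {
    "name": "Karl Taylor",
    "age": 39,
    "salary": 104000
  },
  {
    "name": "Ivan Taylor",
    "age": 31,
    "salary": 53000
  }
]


Sort by: name (ascending)

Sorted order:
  1. Alice Jackson (name = Alice Jackson)
  2. Grace Thomas (name = Grace Thomas)
  3. Ivan Taylor (name = Ivan Taylor)
  4. Karl Taylor (name = Karl Taylor)
  5. Tina Brown (name = Tina Brown)

First: Alice Jackson

Alice Jackson
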